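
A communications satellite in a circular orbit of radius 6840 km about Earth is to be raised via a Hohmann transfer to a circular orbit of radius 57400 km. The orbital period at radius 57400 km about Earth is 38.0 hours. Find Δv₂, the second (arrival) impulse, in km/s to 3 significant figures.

From Kepler's third law T² = 4π²r³/μ at r = 57400 km, T = 38.0 hours = 38.0 × 3600 s = 1.368×10^5 s: μ = 4π²r³/T² = 3.98954×10^5 km³/s².
The Hohmann ellipse has a_t = (r₁ + r₂)/2 = 32120 km.
On the circular orbit at r = 57400 km, v_c = √(μ/r) = 2.6364 km/s.
Transfer-orbit speed at the same r (vis-viva, a = a_t): v_t = √[μ(2/r − 1/a_t)] = 1.2166 km/s.
Δv₂ = |v_t − v_c| = |1.2166 − 2.6364| = 1.420 km/s.

Δv₂ = 1.42 km/s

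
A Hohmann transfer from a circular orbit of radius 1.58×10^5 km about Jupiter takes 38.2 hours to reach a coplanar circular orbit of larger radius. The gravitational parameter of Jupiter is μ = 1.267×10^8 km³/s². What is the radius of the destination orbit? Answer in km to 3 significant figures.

r₂ = 1.09×10^6 km

Transfer time t = 38.2 hours = 1.3752×10^5 s, and t = π√(a_t³/μ).
So a_t = (μ t²/π²)^(1/3) = (1.267×10^8 × (1.3752×10^5)² / π²)^(1/3) = 6.2383×10^5 km.
Since a_t = (r₁ + r₂)/2, r₂ = 2a_t − r₁ = 2×6.2383×10^5 − 1.580×10^5 = 1.08966×10^6 km.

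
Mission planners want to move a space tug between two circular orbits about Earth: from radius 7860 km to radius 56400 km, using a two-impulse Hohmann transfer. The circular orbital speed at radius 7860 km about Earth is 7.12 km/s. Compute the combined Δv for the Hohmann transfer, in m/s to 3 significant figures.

Δv = 3660 m/s

From the circular-orbit relation v² = μ/r at r = 7860 km: μ = v²r = (7.12)² × 7860 = 3.98458×10^5 km³/s².
Transfer-ellipse semi-major axis a_t = (r₁ + r₂)/2 = (7860 + 56400)/2 = 32130 km.
At r₁ the circular-orbit speed is v₁ = √(μ/r₁) = 7.1200 km/s.
On the transfer ellipse at r₁, vis-viva gives v_p = √[μ(2/r₁ − 1/a_t)] = 9.4333 km/s.
First burn Δv₁ = |v_p − v₁| = 2.3133 km/s.
Circular speed at r₂: v₂ = √(μ/r₂) = 2.65798 km/s.
Transfer-orbit speed at r₂: v_a = √[μ(2/r₂ − 1/a_t)] = 1.31464 km/s.
Second burn Δv₂ = |v₂ − v_a| = 1.3433 km/s.
Total Δv = Δv₁ + Δv₂ = 3.657 km/s.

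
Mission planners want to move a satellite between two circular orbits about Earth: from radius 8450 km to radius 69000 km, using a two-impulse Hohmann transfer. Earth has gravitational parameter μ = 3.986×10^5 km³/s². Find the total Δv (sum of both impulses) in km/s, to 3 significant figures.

Δv = 3.58 km/s

The Hohmann ellipse has a_t = (r₁ + r₂)/2 = 38725 km.
At r₁ the circular-orbit speed is v₁ = √(μ/r₁) = 6.868158 km/s.
Transfer-orbit speed at r₁ (vis-viva): v_p = √[μ(2/r₁ − 1/a_t)] = 9.167884 km/s.
First burn Δv₁ = |v_p − v₁| = 2.299726 km/s.
At r₂, v₂ = √(μ/r₂) = 2.403500 km/s.
Transfer-orbit speed at r₂: v_a = √[μ(2/r₂ − 1/a_t)] = 1.122734 km/s.
Second burn Δv₂ = |v₂ − v_a| = 1.280766 km/s.
Δv = Δv₁ + Δv₂ = 2.299726 + 1.280766 = 3.580 km/s.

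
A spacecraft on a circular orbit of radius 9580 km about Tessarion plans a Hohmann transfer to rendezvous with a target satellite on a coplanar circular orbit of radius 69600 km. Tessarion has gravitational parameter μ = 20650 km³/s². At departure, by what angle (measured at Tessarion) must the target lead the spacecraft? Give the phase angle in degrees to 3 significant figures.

φ = 103°

Semi-major axis of the transfer orbit: a_t = (9580 + 69600)/2 = 39590 km.
Transfer time t = π√(a_t³/μ) = 1.72214×10^5 s.
The target's mean motion on its circular orbit is ω₂ = √(μ/r₂³) = 7.82611×10^-6 rad/s.
Angle swept by the target during transfer: ω₂·t = 1.3478 rad = 77.22°.
Arrival is 180° from departure on the ellipse, so φ = 180° − 77.22° = 103°.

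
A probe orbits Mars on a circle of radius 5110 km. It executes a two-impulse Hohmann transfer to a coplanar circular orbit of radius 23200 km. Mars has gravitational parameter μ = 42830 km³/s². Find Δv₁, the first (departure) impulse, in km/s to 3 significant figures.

Semi-major axis of the transfer orbit: a_t = (5110 + 23200)/2 = 14155 km.
On the circular orbit at r = 5110 km, v_c = √(μ/r) = 2.8951 km/s.
Vis-viva on the transfer ellipse at r = 5110 km gives v_t = √[μ(2/r − 1/a_t)] = 3.7064 km/s.
Δv₁ = |v_t − v_c| = |3.7064 − 2.8951| = 0.8113 km/s.

Δv₁ = 0.811 km/s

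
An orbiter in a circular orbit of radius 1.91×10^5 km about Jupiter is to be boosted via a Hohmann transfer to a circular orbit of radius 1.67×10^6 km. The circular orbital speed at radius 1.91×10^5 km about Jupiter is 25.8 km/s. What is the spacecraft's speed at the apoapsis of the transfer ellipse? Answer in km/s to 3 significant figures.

v = 3.95 km/s

From the circular-orbit relation v² = μ/r at r = 1.91×10^5 km: μ = v²r = (25.8)² × 1.91×10^5 = 1.27137×10^8 km³/s².
Transfer-ellipse semi-major axis a_t = (r₁ + r₂)/2 = (1.910×10^5 + 1.670×10^6)/2 = 9.305×10^5 km.
The apoapsis of the transfer ellipse is at r = 1.670×10^6 km.
From the vis-viva equation, v = √[μ(2/r − 1/a_t)] = 3.953 km/s.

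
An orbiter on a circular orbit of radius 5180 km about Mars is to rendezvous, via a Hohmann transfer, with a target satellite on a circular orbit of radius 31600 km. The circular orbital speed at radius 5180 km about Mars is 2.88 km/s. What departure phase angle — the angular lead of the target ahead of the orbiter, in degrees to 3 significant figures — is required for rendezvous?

From the circular-orbit relation v² = μ/r at r = 5180 km: μ = v²r = (2.88)² × 5180 = 42965.0 km³/s².
The Hohmann ellipse has a_t = (r₁ + r₂)/2 = 18390 km.
The half-period of the transfer ellipse is t = π√(a_t³/μ) = 37798 s.
The target's mean motion on its circular orbit is ω₂ = √(μ/r₂³) = 3.6900×10^-5 rad/s.
Angle swept by the target during transfer: ω₂·t = 1.3947 rad = 79.91°.
Arrival is 180° from departure on the ellipse, so φ = 180° − 79.91° = 100°.

φ = 100°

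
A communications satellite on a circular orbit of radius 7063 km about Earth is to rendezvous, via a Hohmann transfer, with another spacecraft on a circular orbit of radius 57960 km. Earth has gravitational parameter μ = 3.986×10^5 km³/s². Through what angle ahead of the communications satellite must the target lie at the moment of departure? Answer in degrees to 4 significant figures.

φ = 104.4°

The Hohmann ellipse has a_t = (r₁ + r₂)/2 = 32511.5 km.
Transfer time t = π√(a_t³/μ) = 29170 s.
The target's mean motion on its circular orbit is ω₂ = √(μ/r₂³) = 4.5246×10^-5 rad/s.
Angle swept by the target during transfer: ω₂·t = 1.3198 rad = 75.62°.
The communications satellite traverses 180° on the transfer ellipse, so the target must lead by 180° − 75.62° = 104.4°.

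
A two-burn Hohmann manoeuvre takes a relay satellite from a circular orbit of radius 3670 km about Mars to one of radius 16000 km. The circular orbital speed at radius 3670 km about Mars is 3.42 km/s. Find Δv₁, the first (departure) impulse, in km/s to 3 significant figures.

Δv₁ = 0.942 km/s

From the circular-orbit relation v² = μ/r at r = 3670 km: μ = v²r = (3.42)² × 3670 = 42925.8 km³/s².
Transfer-ellipse semi-major axis a_t = (r₁ + r₂)/2 = (3670 + 16000)/2 = 9835 km.
Circular speed at r = 3670 km: v_c = √(μ/r) = 3.4200 km/s.
Transfer-orbit speed at the same r (vis-viva, a = a_t): v_t = √[μ(2/r − 1/a_t)] = 4.3621 km/s.
Δv₁ = |v_t − v_c| = |4.3621 − 3.4200| = 0.9421 km/s.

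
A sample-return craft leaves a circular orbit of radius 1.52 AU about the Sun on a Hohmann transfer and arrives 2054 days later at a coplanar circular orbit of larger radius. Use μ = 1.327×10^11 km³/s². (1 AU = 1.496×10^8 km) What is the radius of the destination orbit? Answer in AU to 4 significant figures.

r₂ = 8.519 AU

In km: r₁ = 1.52 × 1.496×10^8 = 2.27392×10^8 km.
Transfer time t = 2054 days = 1.774656×10^8 s, and t = π√(a_t³/μ).
So a_t = (μ t²/π²)^(1/3) = (1.327×10^11 × (1.774656×10^8)² / π²)^(1/3) = 7.5093×10^8 km.
Since a_t = (r₁ + r₂)/2, r₂ = 2a_t − r₁ = 2×7.5093×10^8 − 2.27392×10^8 = 1.274468×10^9 km.
In AU: r₂ = 1.274468×10^9 / 1.496×10^8 = 8.519 AU.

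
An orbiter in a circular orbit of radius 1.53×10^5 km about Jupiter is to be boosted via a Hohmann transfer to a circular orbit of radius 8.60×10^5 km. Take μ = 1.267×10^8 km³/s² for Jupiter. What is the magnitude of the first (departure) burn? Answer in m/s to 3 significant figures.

The Hohmann ellipse has a_t = (r₁ + r₂)/2 = 5.065×10^5 km.
On the circular orbit at r = 1.530×10^5 km, v_c = √(μ/r) = 28.7768 km/s.
Vis-viva on the transfer ellipse at r = 1.530×10^5 km gives v_t = √[μ(2/r − 1/a_t)] = 37.4975 km/s.
Δv₁ = |v_t − v_c| = |37.4975 − 28.7768| = 8.721 km/s.

Δv₁ = 8720 m/s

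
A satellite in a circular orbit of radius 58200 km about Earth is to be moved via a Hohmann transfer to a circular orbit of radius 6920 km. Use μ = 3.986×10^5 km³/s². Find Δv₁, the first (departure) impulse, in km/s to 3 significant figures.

The Hohmann ellipse has a_t = (r₁ + r₂)/2 = 32560 km.
Circular speed at r = 58200 km: v_c = √(μ/r) = 2.617 km/s.
Vis-viva on the transfer ellipse at r = 58200 km gives v_t = √[μ(2/r − 1/a_t)] = 1.206 km/s.
Δv₁ = |v_t − v_c| = |1.206 − 2.617| = 1.411 km/s.

Δv₁ = 1.41 km/s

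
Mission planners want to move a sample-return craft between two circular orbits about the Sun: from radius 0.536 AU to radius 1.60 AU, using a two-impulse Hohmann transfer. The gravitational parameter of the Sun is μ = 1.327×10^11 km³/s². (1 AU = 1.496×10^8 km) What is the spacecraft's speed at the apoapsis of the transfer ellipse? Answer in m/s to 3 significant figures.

In km: r₁ = 0.536 × 1.496×10^8 = 8.01856×10^7 km; r₂ = 1.60 × 1.496×10^8 = 2.3936×10^8 km.
Transfer-ellipse semi-major axis a_t = (r₁ + r₂)/2 = (8.01856×10^7 + 2.3936×10^8)/2 = 1.597728×10^8 km.
The apoapsis of the transfer ellipse is at r = 2.3936×10^8 km.
Applying v² = μ(2/r − 1/a_t): v = 16.68 km/s.

v = 16700 m/s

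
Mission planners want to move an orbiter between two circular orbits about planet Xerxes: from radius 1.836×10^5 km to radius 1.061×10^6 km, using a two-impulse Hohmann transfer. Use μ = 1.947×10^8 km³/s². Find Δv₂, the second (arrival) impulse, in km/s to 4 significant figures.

Semi-major axis of the transfer orbit: a_t = (1.836×10^5 + 1.061×10^6)/2 = 6.223×10^5 km.
Circular speed at r = 1.061×10^6 km: v_c = √(μ/r) = 13.546 km/s.
Transfer-orbit speed at the same r (vis-viva, a = a_t): v_t = √[μ(2/r − 1/a_t)] = 7.3580 km/s.
Δv₂ = |v_t − v_c| = |7.3580 − 13.546| = 6.188 km/s.

Δv₂ = 6.188 km/s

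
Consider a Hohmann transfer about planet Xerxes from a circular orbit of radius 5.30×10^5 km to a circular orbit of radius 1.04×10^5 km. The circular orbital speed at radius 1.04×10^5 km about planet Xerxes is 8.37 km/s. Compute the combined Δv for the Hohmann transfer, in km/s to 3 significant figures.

From the circular-orbit relation v² = μ/r at r = 1.04×10^5 km: μ = v²r = (8.37)² × 1.04×10^5 = 7.28592×10^6 km³/s².
Semi-major axis of the transfer orbit: a_t = (5.300×10^5 + 1.040×10^5)/2 = 3.170×10^5 km.
Circular speed at r₁: v₁ = √(μ/r₁) = √(7.28592×10^6/5.300×10^5) = 3.708 km/s.
Transfer-orbit speed at r₁ (vis-viva equation): v_a = √[μ(2/r₁ − 1/a_t)] = 2.124 km/s.
First burn Δv₁ = |v_a − v₁| = 1.584 km/s.
At r₂, v₂ = √(μ/r₂) = 8.3700 km/s.
Transfer-orbit speed at r₂: v_p = √[μ(2/r₂ − 1/a_t)] = 10.823 km/s.
Second burn Δv₂ = |v₂ − v_p| = 2.453 km/s.
Total Δv = Δv₁ + Δv₂ = 4.037 km/s.

Δv = 4.04 km/s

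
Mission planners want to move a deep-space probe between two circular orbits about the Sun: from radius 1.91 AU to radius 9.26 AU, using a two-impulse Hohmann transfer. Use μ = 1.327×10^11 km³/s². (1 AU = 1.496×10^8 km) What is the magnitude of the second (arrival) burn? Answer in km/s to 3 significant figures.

Δv₂ = 4.06 km/s

In km: r₁ = 1.91 × 1.496×10^8 = 2.85736×10^8 km; r₂ = 9.26 × 1.496×10^8 = 1.385296×10^9 km.
Transfer-ellipse semi-major axis a_t = (r₁ + r₂)/2 = (2.85736×10^8 + 1.385296×10^9)/2 = 8.35516×10^8 km.
On the circular orbit at r = 1.385296×10^9 km, v_c = √(μ/r) = 9.7873 km/s.
Vis-viva on the transfer ellipse at r = 1.385296×10^9 km gives v_t = √[μ(2/r − 1/a_t)] = 5.7236 km/s.
Δv₂ = |v_t − v_c| = |5.7236 − 9.7873| = 4.064 km/s.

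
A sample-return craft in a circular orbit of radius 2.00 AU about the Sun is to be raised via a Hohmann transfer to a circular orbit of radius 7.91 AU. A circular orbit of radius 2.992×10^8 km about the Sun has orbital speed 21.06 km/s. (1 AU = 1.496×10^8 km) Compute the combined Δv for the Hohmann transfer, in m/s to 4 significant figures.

Δv = 9411 m/s

From the circular-orbit relation v² = μ/r at r = 2.992×10^8 km: μ = v²r = (21.06)² × 2.992×10^8 = 1.32702×10^11 km³/s².
In km: r₁ = 2.00 × 1.496×10^8 = 2.992×10^8 km; r₂ = 7.91 × 1.496×10^8 = 1.183336×10^9 km.
The Hohmann ellipse has a_t = (r₁ + r₂)/2 = 7.41268×10^8 km.
At r₁ the circular-orbit speed is v₁ = √(μ/r₁) = 21.060 km/s.
Transfer-orbit speed at r₁ (vis-viva equation): v_p = √[μ(2/r₁ − 1/a_t)] = 26.609 km/s.
First burn Δv₁ = |v_p − v₁| = 5.549 km/s.
Circular speed at r₂: v₂ = √(μ/r₂) = 10.59 km/s.
Transfer-orbit speed at r₂: v_a = √[μ(2/r₂ − 1/a_t)] = 6.728 km/s.
Second burn Δv₂ = |v₂ − v_a| = 3.862 km/s.
Total Δv = Δv₁ + Δv₂ = 9.411 km/s.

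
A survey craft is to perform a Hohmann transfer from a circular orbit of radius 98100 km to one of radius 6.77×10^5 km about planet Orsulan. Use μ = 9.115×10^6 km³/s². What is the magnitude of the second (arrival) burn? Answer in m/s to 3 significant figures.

Δv₂ = 1820 m/s

Semi-major axis of the transfer orbit: a_t = (98100 + 6.770×10^5)/2 = 3.8755×10^5 km.
On the circular orbit at r = 6.770×10^5 km, v_c = √(μ/r) = 3.669 km/s.
Vis-viva on the transfer ellipse at r = 6.770×10^5 km gives v_t = √[μ(2/r − 1/a_t)] = 1.846 km/s.
Δv₂ = |v_t − v_c| = |1.846 − 3.669| = 1.823 km/s.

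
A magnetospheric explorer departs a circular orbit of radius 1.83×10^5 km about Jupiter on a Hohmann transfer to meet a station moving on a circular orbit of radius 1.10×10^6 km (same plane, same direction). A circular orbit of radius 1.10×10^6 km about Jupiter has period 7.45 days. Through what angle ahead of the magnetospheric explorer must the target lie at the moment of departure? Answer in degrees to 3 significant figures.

φ = 99.8°

From Kepler's third law T² = 4π²r³/μ at r = 1.10×10^6 km, T = 7.45 days = 7.45 × 86400 s = 6.4368×10^5 s: μ = 4π²r³/T² = 1.26823×10^8 km³/s².
Transfer-ellipse semi-major axis a_t = (r₁ + r₂)/2 = (1.830×10^5 + 1.100×10^6)/2 = 6.415×10^5 km.
The half-period of the transfer ellipse is t = π√(a_t³/μ) = 1.433×10^5 s.
Target angular speed ω₂ = √(μ/r₂³) = 9.761×10^-6 rad/s.
Angle swept by the target during transfer: ω₂·t = 1.399 rad = 80.16°.
The magnetospheric explorer traverses 180° on the transfer ellipse, so the target must lead by 180° − 80.16° = 99.8°.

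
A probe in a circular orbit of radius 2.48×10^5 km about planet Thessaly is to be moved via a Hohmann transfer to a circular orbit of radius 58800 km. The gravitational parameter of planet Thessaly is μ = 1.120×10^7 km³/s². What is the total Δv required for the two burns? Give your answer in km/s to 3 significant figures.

Δv = 6.31 km/s

Semi-major axis of the transfer orbit: a_t = (2.480×10^5 + 58800)/2 = 1.534×10^5 km.
At r₁ the circular-orbit speed is v₁ = √(μ/r₁) = 6.7202 km/s.
On the transfer ellipse at r₁, v² = μ(2/r − 1/a) gives v_a = √[μ(2/r₁ − 1/a_t)] = 4.1606 km/s.
First burn Δv₁ = |v_a − v₁| = 2.560 km/s.
Circular speed at r₂: v₂ = √(μ/r₂) = 13.801 km/s.
Transfer-orbit speed at r₂: v_p = √[μ(2/r₂ − 1/a_t)] = 17.548 km/s.
Second burn Δv₂ = |v₂ − v_p| = 3.747 km/s.
Total Δv = Δv₁ + Δv₂ = 6.307 km/s.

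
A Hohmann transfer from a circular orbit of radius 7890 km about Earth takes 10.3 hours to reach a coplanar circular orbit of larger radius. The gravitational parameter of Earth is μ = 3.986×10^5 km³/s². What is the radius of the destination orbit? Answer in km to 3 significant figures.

Transfer time t = 10.3 hours = 37080 s, and t = π√(a_t³/μ).
So a_t = (μ t²/π²)^(1/3) = (3.986×10^5 × (37080)² / π²)^(1/3) = 38151 km.
Since a_t = (r₁ + r₂)/2, r₂ = 2a_t − r₁ = 2×38151 − 7890 = 68412 km.

r₂ = 68400 km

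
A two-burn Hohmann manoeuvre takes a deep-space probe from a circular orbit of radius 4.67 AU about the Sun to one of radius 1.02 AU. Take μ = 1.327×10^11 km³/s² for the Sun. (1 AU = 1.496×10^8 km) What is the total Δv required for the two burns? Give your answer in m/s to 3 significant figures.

In km: r₁ = 4.67 × 1.496×10^8 = 6.98632×10^8 km; r₂ = 1.02 × 1.496×10^8 = 1.52592×10^8 km.
Transfer-ellipse semi-major axis a_t = (r₁ + r₂)/2 = (6.98632×10^8 + 1.52592×10^8)/2 = 4.25612×10^8 km.
At r₁ the circular-orbit speed is v₁ = √(μ/r₁) = 13.782 km/s.
Transfer-orbit speed at r₁ (vis-viva equation): v_a = √[μ(2/r₁ − 1/a_t)] = 8.2522 km/s.
First burn Δv₁ = |v_a − v₁| = 5.530 km/s.
Circular speed at r₂: v₂ = √(μ/r₂) = 29.4896 km/s.
Transfer-orbit speed at r₂: v_p = √[μ(2/r₂ − 1/a_t)] = 37.7822 km/s.
Second burn Δv₂ = |v₂ − v_p| = 8.293 km/s.
Total Δv = Δv₁ + Δv₂ = 13.82 km/s.

Δv = 13800 m/s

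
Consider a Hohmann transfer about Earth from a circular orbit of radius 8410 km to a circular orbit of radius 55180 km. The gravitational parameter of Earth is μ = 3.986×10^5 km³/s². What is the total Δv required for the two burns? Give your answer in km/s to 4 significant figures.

The Hohmann ellipse has a_t = (r₁ + r₂)/2 = 31795 km.
At r₁ the circular-orbit speed is v₁ = √(μ/r₁) = 6.884 km/s.
Transfer-orbit speed at r₁ (vis-viva equation): v_p = √[μ(2/r₁ − 1/a_t)] = 9.069 km/s.
First burn Δv₁ = |v_p − v₁| = 2.185 km/s.
At r₂, v₂ = √(μ/r₂) = 2.6877 km/s.
Transfer-orbit speed at r₂: v_a = √[μ(2/r₂ − 1/a_t)] = 1.3823 km/s.
Second burn Δv₂ = |v₂ − v_a| = 1.305 km/s.
Δv = Δv₁ + Δv₂ = 2.185 + 1.305 = 3.490 km/s.

Δv = 3.490 km/s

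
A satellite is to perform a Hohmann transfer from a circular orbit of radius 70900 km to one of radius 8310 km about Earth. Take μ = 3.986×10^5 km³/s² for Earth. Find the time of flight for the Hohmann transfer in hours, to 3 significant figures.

Transfer-ellipse semi-major axis a_t = (r₁ + r₂)/2 = (70900 + 8310)/2 = 39605 km.
Half the transfer-orbit period gives t = π√(a_t³/μ) = 39220 s.
Converting: 39220 s ÷ 3600 s/hour = 10.9 hours.

t = 10.9 hours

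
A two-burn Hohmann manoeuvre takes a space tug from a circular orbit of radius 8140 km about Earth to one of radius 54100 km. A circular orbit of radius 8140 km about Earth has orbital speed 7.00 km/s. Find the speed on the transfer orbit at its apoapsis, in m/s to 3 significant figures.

From the circular-orbit relation v² = μ/r at r = 8140 km: μ = v²r = (7.00)² × 8140 = 3.98860×10^5 km³/s².
The Hohmann ellipse has a_t = (r₁ + r₂)/2 = 31120 km.
At apoapsis, r = 54100 km.
Applying v² = μ(2/r − 1/a_t): v = 1.389 km/s.

v = 1390 m/s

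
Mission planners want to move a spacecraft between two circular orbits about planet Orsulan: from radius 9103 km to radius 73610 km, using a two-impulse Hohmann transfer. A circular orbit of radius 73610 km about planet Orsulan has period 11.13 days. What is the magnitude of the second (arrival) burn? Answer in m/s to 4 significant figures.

Δv₂ = 255.3 m/s

From Kepler's third law T² = 4π²r³/μ at r = 73610 km, T = 11.13 days = 11.13 × 86400 s = 9.61632×10^5 s: μ = 4π²r³/T² = 17027.6 km³/s².
Transfer-ellipse semi-major axis a_t = (r₁ + r₂)/2 = (9103 + 73610)/2 = 41356.5 km.
Circular speed at r = 73610 km: v_c = √(μ/r) = 0.48096 km/s.
Transfer-orbit speed at the same r (vis-viva, a = a_t): v_t = √[μ(2/r − 1/a_t)] = 0.22565 km/s.
Δv₂ = |v_t − v_c| = |0.22565 − 0.48096| = 0.2553 km/s.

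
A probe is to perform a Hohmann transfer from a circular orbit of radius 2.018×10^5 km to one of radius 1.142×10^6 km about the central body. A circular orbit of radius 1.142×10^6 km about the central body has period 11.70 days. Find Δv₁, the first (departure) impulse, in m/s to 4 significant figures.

Δv₁ = 5128 m/s

From Kepler's third law T² = 4π²r³/μ at r = 1.142×10^6 km, T = 11.70 days = 11.70 × 86400 s = 1.01088×10^6 s: μ = 4π²r³/T² = 5.75385×10^7 km³/s².
Semi-major axis of the transfer orbit: a_t = (2.018×10^5 + 1.142×10^6)/2 = 6.719×10^5 km.
On the circular orbit at r = 2.018×10^5 km, v_c = √(μ/r) = 16.886 km/s.
Vis-viva on the transfer ellipse at r = 2.018×10^5 km gives v_t = √[μ(2/r − 1/a_t)] = 22.014 km/s.
Δv₁ = |v_t − v_c| = |22.014 − 16.886| = 5.128 km/s.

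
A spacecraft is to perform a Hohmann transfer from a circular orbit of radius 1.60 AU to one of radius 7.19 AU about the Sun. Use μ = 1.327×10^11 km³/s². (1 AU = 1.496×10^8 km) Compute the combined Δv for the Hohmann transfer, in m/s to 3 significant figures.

Δv = 11000 m/s

In km: r₁ = 1.60 × 1.496×10^8 = 2.3936×10^8 km; r₂ = 7.19 × 1.496×10^8 = 1.075624×10^9 km.
Semi-major axis of the transfer orbit: a_t = (2.3936×10^8 + 1.075624×10^9)/2 = 6.57492×10^8 km.
Circular speed at r₁: v₁ = √(μ/r₁) = √(1.327×10^11/2.3936×10^8) = 23.55 km/s.
Transfer-orbit speed at r₁ (v² = μ(2/r − 1/a)): v_p = √[μ(2/r₁ − 1/a_t)] = 30.12 km/s.
First burn Δv₁ = |v_p − v₁| = 6.570 km/s.
Circular speed at r₂: v₂ = √(μ/r₂) = 11.10722 km/s.
Transfer-orbit speed at r₂: v_a = √[μ(2/r₂ − 1/a_t)] = 6.701712 km/s.
Second burn Δv₂ = |v₂ − v_a| = 4.406 km/s.
Total Δv = Δv₁ + Δv₂ = 10.98 km/s.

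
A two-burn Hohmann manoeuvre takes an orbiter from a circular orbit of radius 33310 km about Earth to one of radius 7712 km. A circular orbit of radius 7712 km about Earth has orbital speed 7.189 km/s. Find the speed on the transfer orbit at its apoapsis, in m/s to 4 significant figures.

v = 2121 m/s

From the circular-orbit relation v² = μ/r at r = 7712 km: μ = v²r = (7.189)² × 7712 = 3.98569×10^5 km³/s².
The Hohmann ellipse has a_t = (r₁ + r₂)/2 = 20511 km.
At apoapsis, r = 33310 km.
From the vis-viva equation, v = √[μ(2/r − 1/a_t)] = 2.121 km/s.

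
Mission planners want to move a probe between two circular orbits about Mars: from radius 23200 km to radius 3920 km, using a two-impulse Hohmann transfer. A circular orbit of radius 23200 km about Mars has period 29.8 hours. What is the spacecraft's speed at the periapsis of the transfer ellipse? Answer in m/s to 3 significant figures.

v = 4320 m/s

From Kepler's third law T² = 4π²r³/μ at r = 23200 km, T = 29.8 hours = 29.8 × 3600 s = 1.0728×10^5 s: μ = 4π²r³/T² = 42833.8 km³/s².
Semi-major axis of the transfer orbit: a_t = (23200 + 3920)/2 = 13560 km.
At periapsis, r = 3920 km.
Applying v² = μ(2/r − 1/a_t): v = 4.324 km/s.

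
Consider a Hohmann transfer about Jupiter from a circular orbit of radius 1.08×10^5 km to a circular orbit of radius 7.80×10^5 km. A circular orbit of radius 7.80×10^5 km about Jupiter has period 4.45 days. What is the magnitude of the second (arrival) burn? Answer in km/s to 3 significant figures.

Δv₂ = 6.46 km/s

From Kepler's third law T² = 4π²r³/μ at r = 7.80×10^5 km, T = 4.45 days = 4.45 × 86400 s = 3.8448×10^5 s: μ = 4π²r³/T² = 1.26735×10^8 km³/s².
The Hohmann ellipse has a_t = (r₁ + r₂)/2 = 4.440×10^5 km.
Circular speed at r = 7.800×10^5 km: v_c = √(μ/r) = 12.747 km/s.
Transfer-orbit speed at the same r (vis-viva, a = a_t): v_t = √[μ(2/r − 1/a_t)] = 6.2867 km/s.
Δv₂ = |v_t − v_c| = |6.2867 − 12.747| = 6.460 km/s.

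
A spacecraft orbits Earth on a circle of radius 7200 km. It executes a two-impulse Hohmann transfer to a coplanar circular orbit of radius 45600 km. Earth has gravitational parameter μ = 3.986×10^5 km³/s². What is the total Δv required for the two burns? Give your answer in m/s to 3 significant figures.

The Hohmann ellipse has a_t = (r₁ + r₂)/2 = 26400 km.
At r₁ the circular-orbit speed is v₁ = √(μ/r₁) = 7.441 km/s.
Transfer-orbit speed at r₁ (vis-viva equation): v_p = √[μ(2/r₁ − 1/a_t)] = 9.779 km/s.
First burn Δv₁ = |v_p − v₁| = 2.338 km/s.
At r₂, v₂ = √(μ/r₂) = 2.957 km/s.
Transfer-orbit speed at r₂: v_a = √[μ(2/r₂ − 1/a_t)] = 1.544 km/s.
Second burn Δv₂ = |v₂ − v_a| = 1.413 km/s.
Total Δv = Δv₁ + Δv₂ = 3.751 km/s.

Δv = 3750 m/s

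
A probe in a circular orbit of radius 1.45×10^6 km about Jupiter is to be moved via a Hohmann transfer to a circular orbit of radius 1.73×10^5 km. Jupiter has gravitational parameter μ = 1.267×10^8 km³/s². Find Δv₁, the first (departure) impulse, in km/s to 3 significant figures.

Δv₁ = 5.03 km/s

Transfer-ellipse semi-major axis a_t = (r₁ + r₂)/2 = (1.450×10^6 + 1.730×10^5)/2 = 8.115×10^5 km.
Circular speed at r = 1.450×10^6 km: v_c = √(μ/r) = 9.348 km/s.
Vis-viva on the transfer ellipse at r = 1.450×10^6 km gives v_t = √[μ(2/r − 1/a_t)] = 4.316 km/s.
Δv₁ = |v_t − v_c| = |4.316 − 9.348| = 5.032 km/s.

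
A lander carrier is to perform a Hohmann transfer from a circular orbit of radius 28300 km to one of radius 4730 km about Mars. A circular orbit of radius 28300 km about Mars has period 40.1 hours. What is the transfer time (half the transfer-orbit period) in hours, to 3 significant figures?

From Kepler's third law T² = 4π²r³/μ at r = 28300 km, T = 40.1 hours = 40.1 × 3600 s = 1.4436×10^5 s: μ = 4π²r³/T² = 42936.4 km³/s².
Semi-major axis of the transfer orbit: a_t = (28300 + 4730)/2 = 16515 km.
Transfer time t = π√(a_t³/μ) = π√((16515)³ / 42936.4) = 32180 s.
Converting: 32180 s ÷ 3600 s/hour = 8.94 hours.

t = 8.94 hours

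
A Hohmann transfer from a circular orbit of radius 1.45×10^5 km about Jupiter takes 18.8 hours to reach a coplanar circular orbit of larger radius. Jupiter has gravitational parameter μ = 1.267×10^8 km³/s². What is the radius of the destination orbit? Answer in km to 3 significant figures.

r₂ = 6.33×10^5 km

Transfer time t = 18.8 hours = 67680 s, and t = π√(a_t³/μ).
So a_t = (μ t²/π²)^(1/3) = (1.267×10^8 × (67680)² / π²)^(1/3) = 3.8887×10^5 km.
Since a_t = (r₁ + r₂)/2, r₂ = 2a_t − r₁ = 2×3.8887×10^5 − 1.450×10^5 = 6.3274×10^5 km.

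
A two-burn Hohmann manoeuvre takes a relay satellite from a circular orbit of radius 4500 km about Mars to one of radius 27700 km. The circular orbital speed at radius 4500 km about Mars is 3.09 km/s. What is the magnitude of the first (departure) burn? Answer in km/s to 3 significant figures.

Δv₁ = 0.963 km/s

From the circular-orbit relation v² = μ/r at r = 4500 km: μ = v²r = (3.09)² × 4500 = 42966.4 km³/s².
The Hohmann ellipse has a_t = (r₁ + r₂)/2 = 16100 km.
Circular speed at r = 4500 km: v_c = √(μ/r) = 3.0900 km/s.
Vis-viva on the transfer ellipse at r = 4500 km gives v_t = √[μ(2/r − 1/a_t)] = 4.0531 km/s.
Δv₁ = |v_t − v_c| = |4.0531 − 3.0900| = 0.9631 km/s.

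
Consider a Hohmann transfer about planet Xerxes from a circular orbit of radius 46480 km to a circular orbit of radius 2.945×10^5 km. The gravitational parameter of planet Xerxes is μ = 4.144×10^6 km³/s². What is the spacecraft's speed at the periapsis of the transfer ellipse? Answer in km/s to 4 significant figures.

Transfer-ellipse semi-major axis a_t = (r₁ + r₂)/2 = (46480 + 2.945×10^5)/2 = 1.7049×10^5 km.
At periapsis, r = 46480 km.
Applying v² = μ(2/r − 1/a_t): v = 12.41 km/s.

v = 12.41 km/s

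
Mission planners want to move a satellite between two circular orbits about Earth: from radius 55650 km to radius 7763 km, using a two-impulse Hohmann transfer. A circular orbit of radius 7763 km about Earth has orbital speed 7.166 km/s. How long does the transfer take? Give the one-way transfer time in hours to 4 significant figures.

t = 7.803 hours

From the circular-orbit relation v² = μ/r at r = 7763 km: μ = v²r = (7.166)² × 7763 = 3.98642×10^5 km³/s².
The Hohmann ellipse has a_t = (r₁ + r₂)/2 = 31706.5 km.
Half the transfer-orbit period gives t = π√(a_t³/μ) = 28090 s.
Converting: 28090 s ÷ 3600 s/hour = 7.803 hours.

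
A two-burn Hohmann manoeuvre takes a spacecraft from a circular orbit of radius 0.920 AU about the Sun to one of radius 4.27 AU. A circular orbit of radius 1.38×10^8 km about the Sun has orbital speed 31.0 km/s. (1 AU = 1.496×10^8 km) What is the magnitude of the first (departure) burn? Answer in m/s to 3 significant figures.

Δv₁ = 8780 m/s

From the circular-orbit relation v² = μ/r at r = 1.38×10^8 km: μ = v²r = (31.0)² × 1.38×10^8 = 1.32618×10^11 km³/s².
In km: r₁ = 0.920 × 1.496×10^8 = 1.37632×10^8 km; r₂ = 4.27 × 1.496×10^8 = 6.38792×10^8 km.
Semi-major axis of the transfer orbit: a_t = (1.37632×10^8 + 6.38792×10^8)/2 = 3.88212×10^8 km.
On the circular orbit at r = 1.37632×10^8 km, v_c = √(μ/r) = 31.0414 km/s.
Transfer-orbit speed at the same r (vis-viva, a = a_t): v_t = √[μ(2/r − 1/a_t)] = 39.8187 km/s.
Δv₁ = |v_t − v_c| = |39.8187 − 31.0414| = 8.777 km/s.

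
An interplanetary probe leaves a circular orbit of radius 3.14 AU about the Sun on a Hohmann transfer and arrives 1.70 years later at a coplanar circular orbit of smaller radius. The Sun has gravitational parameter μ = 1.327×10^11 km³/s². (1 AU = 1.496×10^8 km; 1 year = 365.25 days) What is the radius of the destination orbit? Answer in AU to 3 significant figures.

r₂ = 1.38 AU

In km: r₁ = 3.14 × 1.496×10^8 = 4.69744×10^8 km.
Transfer time t = 1.70 years × 365.25 × 86400 s = 5.364792×10^7 s, and t = π√(a_t³/μ).
So a_t = (μ t²/π²)^(1/3) = (1.327×10^11 × (5.364792×10^7)² / π²)^(1/3) = 3.3824×10^8 km.
Since a_t = (r₁ + r₂)/2, r₂ = 2a_t − r₁ = 2×3.3824×10^8 − 4.69744×10^8 = 2.06736×10^8 km.
In AU: r₂ = 2.06736×10^8 / 1.496×10^8 = 1.38 AU.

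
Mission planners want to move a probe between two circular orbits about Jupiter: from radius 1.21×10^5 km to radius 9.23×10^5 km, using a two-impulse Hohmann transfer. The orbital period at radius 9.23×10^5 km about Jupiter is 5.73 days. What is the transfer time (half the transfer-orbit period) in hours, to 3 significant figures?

t = 29.2 hours

From Kepler's third law T² = 4π²r³/μ at r = 9.23×10^5 km, T = 5.73 days = 5.73 × 86400 s = 4.95072×10^5 s: μ = 4π²r³/T² = 1.26657×10^8 km³/s².
Semi-major axis of the transfer orbit: a_t = (1.210×10^5 + 9.230×10^5)/2 = 5.220×10^5 km.
Transfer time t = π√(a_t³/μ) = π√((5.220×10^5)³ / 1.26657×10^8) = 1.0528×10^5 s.
Converting: 1.0528×10^5 s ÷ 3600 s/hour = 29.2 hours.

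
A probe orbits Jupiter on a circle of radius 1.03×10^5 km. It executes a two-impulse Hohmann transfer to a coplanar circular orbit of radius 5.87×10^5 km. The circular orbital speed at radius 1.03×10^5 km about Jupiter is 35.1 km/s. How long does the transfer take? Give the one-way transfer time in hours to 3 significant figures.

From the circular-orbit relation v² = μ/r at r = 1.03×10^5 km: μ = v²r = (35.1)² × 1.03×10^5 = 1.26897×10^8 km³/s².
Semi-major axis of the transfer orbit: a_t = (1.030×10^5 + 5.870×10^5)/2 = 3.450×10^5 km.
By Kepler's third law the transfer-orbit period is T = 2π√(a_t³/μ), so t = T/2 = 56510 s.
Converting: 56510 s ÷ 3600 s/hour = 15.7 hours.

t = 15.7 hours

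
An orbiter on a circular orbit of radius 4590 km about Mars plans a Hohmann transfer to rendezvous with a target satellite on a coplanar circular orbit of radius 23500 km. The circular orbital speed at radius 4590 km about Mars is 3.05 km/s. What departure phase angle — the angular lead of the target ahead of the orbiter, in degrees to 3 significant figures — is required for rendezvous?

φ = 96.8°

From the circular-orbit relation v² = μ/r at r = 4590 km: μ = v²r = (3.05)² × 4590 = 42698.5 km³/s².
The Hohmann ellipse has a_t = (r₁ + r₂)/2 = 14045 km.
The half-period of the transfer ellipse is t = π√(a_t³/μ) = 25306.2 s.
The target's mean motion on its circular orbit is ω₂ = √(μ/r₂³) = 5.73594×10^-5 rad/s.
Angle swept by the target during transfer: ω₂·t = 1.45155 rad = 83.17°.
Arrival is 180° from departure on the ellipse, so φ = 180° − 83.17° = 96.8°.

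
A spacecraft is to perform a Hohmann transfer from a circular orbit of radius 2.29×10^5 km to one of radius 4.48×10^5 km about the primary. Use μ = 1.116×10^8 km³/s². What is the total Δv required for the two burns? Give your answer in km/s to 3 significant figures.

Δv = 6.12 km/s

The Hohmann ellipse has a_t = (r₁ + r₂)/2 = 3.385×10^5 km.
Circular speed at r₁: v₁ = √(μ/r₁) = √(1.116×10^8/2.290×10^5) = 22.076 km/s.
Transfer-orbit speed at r₁ (vis-viva): v_p = √[μ(2/r₁ − 1/a_t)] = 25.397 km/s.
First burn Δv₁ = |v_p − v₁| = 3.321 km/s.
At r₂, v₂ = √(μ/r₂) = 15.783 km/s.
Transfer-orbit speed at r₂: v_a = √[μ(2/r₂ − 1/a_t)] = 12.982 km/s.
Second burn Δv₂ = |v₂ − v_a| = 2.801 km/s.
Total Δv = Δv₁ + Δv₂ = 6.122 km/s.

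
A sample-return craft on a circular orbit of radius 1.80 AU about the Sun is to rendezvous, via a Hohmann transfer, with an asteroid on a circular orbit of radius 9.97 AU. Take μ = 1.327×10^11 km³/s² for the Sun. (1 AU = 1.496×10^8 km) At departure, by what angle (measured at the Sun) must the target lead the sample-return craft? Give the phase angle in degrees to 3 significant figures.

φ = 98.4°

In km: r₁ = 1.80 × 1.496×10^8 = 2.6928×10^8 km; r₂ = 9.97 × 1.496×10^8 = 1.491512×10^9 km.
Transfer-ellipse semi-major axis a_t = (r₁ + r₂)/2 = (2.6928×10^8 + 1.491512×10^9)/2 = 8.80396×10^8 km.
Transfer time t = π√(a_t³/μ) = 2.2528×10^8 s.
Target angular speed ω₂ = √(μ/r₂³) = 6.3241×10^-9 rad/s.
Angle swept by the target during transfer: ω₂·t = 1.4247 rad = 81.63°.
The sample-return craft traverses 180° on the transfer ellipse, so the target must lead by 180° − 81.63° = 98.4°.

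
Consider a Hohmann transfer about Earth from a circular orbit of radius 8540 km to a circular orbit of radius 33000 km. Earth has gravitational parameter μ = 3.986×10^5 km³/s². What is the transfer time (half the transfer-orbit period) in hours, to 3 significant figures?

t = 4.14 hours

Semi-major axis of the transfer orbit: a_t = (8540 + 33000)/2 = 20770 km.
Half the transfer-orbit period gives t = π√(a_t³/μ) = 14890 s.
Converting: 14890 s ÷ 3600 s/hour = 4.14 hours.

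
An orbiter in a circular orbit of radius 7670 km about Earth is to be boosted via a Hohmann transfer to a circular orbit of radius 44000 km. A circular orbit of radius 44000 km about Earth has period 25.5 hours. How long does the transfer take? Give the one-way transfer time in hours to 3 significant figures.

t = 5.74 hours

From Kepler's third law T² = 4π²r³/μ at r = 44000 km, T = 25.5 hours = 25.5 × 3600 s = 91800 s: μ = 4π²r³/T² = 3.99055×10^5 km³/s².
Semi-major axis of the transfer orbit: a_t = (7670 + 44000)/2 = 25835 km.
Transfer time t = π√(a_t³/μ) = π√((25835)³ / 3.99055×10^5) = 20650 s.
Converting: 20650 s ÷ 3600 s/hour = 5.74 hours.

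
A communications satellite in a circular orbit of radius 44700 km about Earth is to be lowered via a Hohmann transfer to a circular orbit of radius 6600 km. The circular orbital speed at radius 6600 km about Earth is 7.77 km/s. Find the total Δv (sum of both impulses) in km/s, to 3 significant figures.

From the circular-orbit relation v² = μ/r at r = 6600 km: μ = v²r = (7.77)² × 6600 = 3.98461×10^5 km³/s².
Semi-major axis of the transfer orbit: a_t = (44700 + 6600)/2 = 25650 km.
Circular speed at r₁: v₁ = √(μ/r₁) = √(3.98461×10^5/44700) = 2.9857 km/s.
Transfer-orbit speed at r₁ (v² = μ(2/r − 1/a)): v_a = √[μ(2/r₁ − 1/a_t)] = 1.5145 km/s.
First burn Δv₁ = |v_a − v₁| = 1.471 km/s.
Circular speed at r₂: v₂ = √(μ/r₂) = 7.7700 km/s.
Transfer-orbit speed at r₂: v_p = √[μ(2/r₂ − 1/a_t)] = 10.257 km/s.
Second burn Δv₂ = |v₂ − v_p| = 2.487 km/s.
Total Δv = Δv₁ + Δv₂ = 3.958 km/s.

Δv = 3.96 km/s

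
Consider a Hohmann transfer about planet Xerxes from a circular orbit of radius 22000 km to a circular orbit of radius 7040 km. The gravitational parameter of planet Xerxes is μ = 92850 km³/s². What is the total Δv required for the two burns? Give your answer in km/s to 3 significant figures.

Δv = 1.46 km/s

The Hohmann ellipse has a_t = (r₁ + r₂)/2 = 14520 km.
Circular speed at r₁: v₁ = √(μ/r₁) = √(92850/22000) = 2.05437 km/s.
On the transfer ellipse at r₁, vis-viva gives v_a = √[μ(2/r₁ − 1/a_t)] = 1.43048 km/s.
First burn Δv₁ = |v_a − v₁| = 0.62389 km/s.
At r₂, v₂ = √(μ/r₂) = 3.6317 km/s.
Transfer-orbit speed at r₂: v_p = √[μ(2/r₂ − 1/a_t)] = 4.4703 km/s.
Second burn Δv₂ = |v₂ − v_p| = 0.83860 km/s.
Δv = Δv₁ + Δv₂ = 0.62389 + 0.83860 = 1.462 km/s.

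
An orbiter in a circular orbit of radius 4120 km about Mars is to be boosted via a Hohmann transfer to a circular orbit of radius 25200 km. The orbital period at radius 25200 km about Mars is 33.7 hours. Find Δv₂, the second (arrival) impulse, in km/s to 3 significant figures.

From Kepler's third law T² = 4π²r³/μ at r = 25200 km, T = 33.7 hours = 33.7 × 3600 s = 1.2132×10^5 s: μ = 4π²r³/T² = 42923.6 km³/s².
Semi-major axis of the transfer orbit: a_t = (4120 + 25200)/2 = 14660 km.
On the circular orbit at r = 25200 km, v_c = √(μ/r) = 1.3051 km/s.
Transfer-orbit speed at the same r (vis-viva, a = a_t): v_t = √[μ(2/r − 1/a_t)] = 0.69188 km/s.
Δv₂ = |v_t − v_c| = |0.69188 − 1.3051| = 0.6132 km/s.

Δv₂ = 0.613 km/s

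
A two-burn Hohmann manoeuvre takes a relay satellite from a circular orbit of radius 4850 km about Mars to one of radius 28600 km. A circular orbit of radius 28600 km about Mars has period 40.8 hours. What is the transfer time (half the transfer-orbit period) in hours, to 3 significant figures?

t = 9.12 hours

From Kepler's third law T² = 4π²r³/μ at r = 28600 km, T = 40.8 hours = 40.8 × 3600 s = 1.4688×10^5 s: μ = 4π²r³/T² = 42808.7 km³/s².
Semi-major axis of the transfer orbit: a_t = (4850 + 28600)/2 = 16725 km.
Half the transfer-orbit period gives t = π√(a_t³/μ) = 32840 s.
Converting: 32840 s ÷ 3600 s/hour = 9.12 hours.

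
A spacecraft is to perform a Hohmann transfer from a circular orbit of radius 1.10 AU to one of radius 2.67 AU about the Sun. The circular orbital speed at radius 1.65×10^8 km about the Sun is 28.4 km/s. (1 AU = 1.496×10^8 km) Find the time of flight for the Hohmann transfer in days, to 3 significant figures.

From the circular-orbit relation v² = μ/r at r = 1.65×10^8 km: μ = v²r = (28.4)² × 1.65×10^8 = 1.33082×10^11 km³/s².
In km: r₁ = 1.10 × 1.496×10^8 = 1.6456×10^8 km; r₂ = 2.67 × 1.496×10^8 = 3.99432×10^8 km.
Transfer-ellipse semi-major axis a_t = (r₁ + r₂)/2 = (1.6456×10^8 + 3.99432×10^8)/2 = 2.81996×10^8 km.
By Kepler's third law the transfer-orbit period is T = 2π√(a_t³/μ), so t = T/2 = 4.078×10^7 s.
Converting: 4.078×10^7 s ÷ 86400 s/day = 472 days.

t = 472 days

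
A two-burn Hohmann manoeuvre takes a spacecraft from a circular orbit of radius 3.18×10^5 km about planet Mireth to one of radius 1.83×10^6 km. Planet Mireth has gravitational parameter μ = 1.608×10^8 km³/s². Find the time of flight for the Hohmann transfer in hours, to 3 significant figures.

Transfer-ellipse semi-major axis a_t = (r₁ + r₂)/2 = (3.180×10^5 + 1.830×10^6)/2 = 1.074×10^6 km.
By Kepler's third law the transfer-orbit period is T = 2π√(a_t³/μ), so t = T/2 = 2.757×10^5 s.
Converting: 2.757×10^5 s ÷ 3600 s/hour = 76.6 hours.

t = 76.6 hours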